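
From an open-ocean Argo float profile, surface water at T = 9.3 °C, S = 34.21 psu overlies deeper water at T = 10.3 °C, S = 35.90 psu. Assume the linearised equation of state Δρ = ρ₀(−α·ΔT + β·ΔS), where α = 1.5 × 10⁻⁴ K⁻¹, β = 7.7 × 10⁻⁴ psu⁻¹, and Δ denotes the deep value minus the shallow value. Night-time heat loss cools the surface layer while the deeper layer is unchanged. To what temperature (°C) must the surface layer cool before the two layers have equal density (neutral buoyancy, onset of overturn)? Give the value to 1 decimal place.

Neutral buoyancy requires Δρ = 0, i.e. −α(T_deep − T_surf′) + β(S_deep − S_surf) = 0.
T_surf′ = T_deep − (β/α)·ΔS = 10.3 − (7.7 × 10⁻⁴/1.5 × 10⁻⁴)·(+1.69) = 1.625 °C.
Cooling required: 9.3 − (1.625) = 7.675 °C.

1.6 °C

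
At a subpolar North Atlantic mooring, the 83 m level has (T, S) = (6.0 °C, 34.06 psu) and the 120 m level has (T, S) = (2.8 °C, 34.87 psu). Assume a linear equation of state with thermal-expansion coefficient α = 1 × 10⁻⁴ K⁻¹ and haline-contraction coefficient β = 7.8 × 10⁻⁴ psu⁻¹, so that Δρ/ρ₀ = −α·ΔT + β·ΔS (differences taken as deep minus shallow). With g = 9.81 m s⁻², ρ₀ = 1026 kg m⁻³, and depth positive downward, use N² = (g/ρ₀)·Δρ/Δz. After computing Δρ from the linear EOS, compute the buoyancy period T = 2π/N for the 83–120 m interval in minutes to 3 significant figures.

ΔT = -3.2 K, ΔS = +0.81 psu (deep − shallow).
Δρ/ρ₀ = −αΔT + βΔS = 3.20 × 10⁻⁴ + 6.318 × 10⁻⁴ = 9.518 × 10⁻⁴, so Δρ ≈ 0.9765 kg m⁻³.
N² = (g/ρ₀)·Δρ/Δz = g·(Δρ/ρ₀)/Δz = 9.81 × 9.518 × 10⁻⁴ / 37 = 2.5236 × 10⁻⁴ s⁻².
N = √(2.5236 × 10⁻⁴) = 0.015886 rad s⁻¹ → T = 2π/N = 395.52 s = 6.5920 min ≈ 6.59 min.

6.59 min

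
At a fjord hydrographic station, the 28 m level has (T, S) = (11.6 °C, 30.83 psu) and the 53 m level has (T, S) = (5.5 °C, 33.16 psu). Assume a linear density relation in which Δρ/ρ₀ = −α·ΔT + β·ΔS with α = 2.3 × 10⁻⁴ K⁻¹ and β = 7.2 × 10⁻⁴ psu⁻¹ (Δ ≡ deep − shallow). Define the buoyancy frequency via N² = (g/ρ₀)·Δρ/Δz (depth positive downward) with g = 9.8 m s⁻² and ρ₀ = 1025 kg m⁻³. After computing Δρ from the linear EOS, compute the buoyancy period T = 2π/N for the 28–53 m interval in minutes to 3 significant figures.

ΔT = -6.1 K, ΔS = +2.33 psu (deep − shallow).
Δρ/ρ₀ = −αΔT + βΔS = 1.403 × 10⁻³ + 1.6776 × 10⁻³ = 3.0806 × 10⁻³, so Δρ ≈ 3.158 kg m⁻³.
N² = (g/ρ₀)·Δρ/Δz = g·(Δρ/ρ₀)/Δz = 9.8 × 3.0806 × 10⁻³ / 25 = 1.2076 × 10⁻³ s⁻².
N = √(1.2076 × 10⁻³) = 0.034751 rad s⁻¹ → T = 2π/N = 180.81 s = 3.0135 min ≈ 3.01 min.

3.01 min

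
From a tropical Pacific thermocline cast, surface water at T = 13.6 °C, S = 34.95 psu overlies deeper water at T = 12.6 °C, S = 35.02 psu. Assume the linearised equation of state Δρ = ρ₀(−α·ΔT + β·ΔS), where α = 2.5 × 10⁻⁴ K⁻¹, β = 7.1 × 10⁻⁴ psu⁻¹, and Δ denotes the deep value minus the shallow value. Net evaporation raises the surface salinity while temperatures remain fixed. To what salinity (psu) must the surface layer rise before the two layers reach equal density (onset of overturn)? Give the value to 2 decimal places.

Neutral buoyancy requires −α(T_deep − T_surf) + β(S_deep − S_surf′) = 0.
S_surf′ = S_deep − (α/β)·ΔT = 35.02 − (2.5 × 10⁻⁴/7.1 × 10⁻⁴)·(-1.0) = 35.3721 psu.
Increase required: 35.3721 − 34.95 = 0.4221 psu.

35.37 psu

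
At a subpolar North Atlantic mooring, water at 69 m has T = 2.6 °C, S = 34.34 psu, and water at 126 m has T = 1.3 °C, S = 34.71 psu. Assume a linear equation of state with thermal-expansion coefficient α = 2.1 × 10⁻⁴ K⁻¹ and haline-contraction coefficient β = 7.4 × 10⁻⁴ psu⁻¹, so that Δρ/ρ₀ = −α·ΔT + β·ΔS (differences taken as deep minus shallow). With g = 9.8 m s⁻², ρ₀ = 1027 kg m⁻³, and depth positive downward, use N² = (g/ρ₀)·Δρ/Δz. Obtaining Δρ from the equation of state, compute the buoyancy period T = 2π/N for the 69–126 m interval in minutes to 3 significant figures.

ΔT = -1.3 K, ΔS = +0.37 psu (deep − shallow).
Δρ/ρ₀ = −αΔT + βΔS = 2.73 × 10⁻⁴ + 2.738 × 10⁻⁴ = 5.468 × 10⁻⁴, so Δρ ≈ 0.5616 kg m⁻³.
N² = (g/ρ₀)·Δρ/Δz = g·(Δρ/ρ₀)/Δz = 9.8 × 5.468 × 10⁻⁴ / 57 = 9.4011 × 10⁻⁵ s⁻².
N = √(9.4011 × 10⁻⁵) = 9.6959 × 10⁻³ rad s⁻¹ → T = 2π/N = 648.02 s = 10.800 min ≈ 10.8 min.

10.8 min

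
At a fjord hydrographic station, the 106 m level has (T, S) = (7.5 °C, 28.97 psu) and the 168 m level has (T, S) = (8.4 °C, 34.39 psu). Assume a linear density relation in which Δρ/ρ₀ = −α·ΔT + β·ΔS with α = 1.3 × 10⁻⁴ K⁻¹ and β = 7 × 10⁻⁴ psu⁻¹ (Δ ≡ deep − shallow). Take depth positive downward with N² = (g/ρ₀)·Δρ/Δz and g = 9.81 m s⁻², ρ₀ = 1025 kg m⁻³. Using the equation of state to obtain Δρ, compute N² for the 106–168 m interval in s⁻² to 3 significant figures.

ΔT = +0.9 K, ΔS = +5.42 psu (deep − shallow).
Δρ/ρ₀ = −αΔT + βΔS = -1.17 × 10⁻⁴ + 3.794 × 10⁻³ = 3.677 × 10⁻³, so Δρ ≈ 3.769 kg m⁻³.
N² = (g/ρ₀)·Δρ/Δz = g·(Δρ/ρ₀)/Δz = 9.81 × 3.677 × 10⁻³ / 62 = 5.8180 × 10⁻⁴ s⁻² ≈ 5.82 × 10⁻⁴ s⁻².

5.82 × 10⁻⁴ s⁻²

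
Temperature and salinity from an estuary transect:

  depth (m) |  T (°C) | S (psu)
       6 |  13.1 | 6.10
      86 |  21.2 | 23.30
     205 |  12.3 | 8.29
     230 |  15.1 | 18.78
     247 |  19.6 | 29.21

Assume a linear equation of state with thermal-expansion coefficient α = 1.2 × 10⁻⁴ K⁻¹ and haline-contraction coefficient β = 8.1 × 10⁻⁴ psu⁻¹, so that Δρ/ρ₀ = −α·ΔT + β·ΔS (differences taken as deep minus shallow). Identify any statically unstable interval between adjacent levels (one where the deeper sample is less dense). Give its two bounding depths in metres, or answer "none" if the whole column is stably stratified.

Evaluate Δρ/ρ₀ = −αΔT + βΔS across each adjacent pair:
  6–86 m: −αΔT+βΔS = −(1.2 × 10⁻⁴)(+8.1)+(8.1 × 10⁻⁴)(+17.20) = 0.013 → stable
  86–205 m: −αΔT+βΔS = −(1.2 × 10⁻⁴)(-8.9)+(8.1 × 10⁻⁴)(-15.01) = -0.011 → UNSTABLE
  205–230 m: −αΔT+βΔS = −(1.2 × 10⁻⁴)(+2.8)+(8.1 × 10⁻⁴)(+10.49) = 8.2 × 10⁻³ → stable
  230–247 m: −αΔT+βΔS = −(1.2 × 10⁻⁴)(+4.5)+(8.1 × 10⁻⁴)(+10.43) = 7.9 × 10⁻³ → stable
The 86–205 m interval has Δρ < 0: lighter water underlies denser water.

86–205 m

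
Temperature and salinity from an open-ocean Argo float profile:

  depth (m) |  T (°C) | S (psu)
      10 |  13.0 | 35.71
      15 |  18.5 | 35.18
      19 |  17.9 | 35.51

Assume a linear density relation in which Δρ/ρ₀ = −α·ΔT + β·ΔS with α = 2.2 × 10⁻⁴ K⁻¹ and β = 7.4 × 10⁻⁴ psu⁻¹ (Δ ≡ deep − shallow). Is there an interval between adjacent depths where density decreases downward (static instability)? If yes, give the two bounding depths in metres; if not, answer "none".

10–15 m

Evaluate Δρ/ρ₀ = −αΔT + βΔS across each adjacent pair:
  10–15 m: −αΔT+βΔS = −(2.2 × 10⁻⁴)(+5.5)+(7.4 × 10⁻⁴)(-0.53) = -1.6 × 10⁻³ → UNSTABLE
  15–19 m: −αΔT+βΔS = −(2.2 × 10⁻⁴)(-0.6)+(7.4 × 10⁻⁴)(+0.33) = 3.8 × 10⁻⁴ → stable
The 10–15 m interval has Δρ < 0: lighter water underlies denser water.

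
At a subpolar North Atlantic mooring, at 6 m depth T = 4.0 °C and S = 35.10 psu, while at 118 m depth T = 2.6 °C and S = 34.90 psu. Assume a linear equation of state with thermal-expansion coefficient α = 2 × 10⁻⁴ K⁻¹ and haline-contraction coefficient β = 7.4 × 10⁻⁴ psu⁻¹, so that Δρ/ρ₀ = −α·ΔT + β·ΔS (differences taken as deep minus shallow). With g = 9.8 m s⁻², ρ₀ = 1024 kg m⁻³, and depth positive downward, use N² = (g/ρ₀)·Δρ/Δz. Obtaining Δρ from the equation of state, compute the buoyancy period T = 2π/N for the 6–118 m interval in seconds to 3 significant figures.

1.85 × 10³ s

ΔT = -1.4 K, ΔS = -0.20 psu (deep − shallow).
Δρ/ρ₀ = −αΔT + βΔS = 2.80 × 10⁻⁴ − 1.48 × 10⁻⁴ = 1.32 × 10⁻⁴, so Δρ ≈ 0.1352 kg m⁻³.
N² = (g/ρ₀)·Δρ/Δz = g·(Δρ/ρ₀)/Δz = 9.8 × 1.32 × 10⁻⁴ / 112 = 1.1550 × 10⁻⁵ s⁻².
N = √(1.1550 × 10⁻⁵) = 3.3985 × 10⁻³ rad s⁻¹ → T = 2π/N = 1.8488 × 10³ s ≈ 1.85 × 10³ s.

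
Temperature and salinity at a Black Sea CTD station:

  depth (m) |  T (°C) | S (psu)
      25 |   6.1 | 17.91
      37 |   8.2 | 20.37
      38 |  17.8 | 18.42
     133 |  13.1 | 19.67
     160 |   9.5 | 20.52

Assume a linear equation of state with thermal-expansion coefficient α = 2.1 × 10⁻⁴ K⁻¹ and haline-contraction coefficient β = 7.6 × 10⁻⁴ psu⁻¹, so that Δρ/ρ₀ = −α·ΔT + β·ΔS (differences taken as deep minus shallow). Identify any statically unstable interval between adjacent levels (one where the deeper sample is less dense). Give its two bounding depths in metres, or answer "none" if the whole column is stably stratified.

37–38 m

Evaluate Δρ/ρ₀ = −αΔT + βΔS across each adjacent pair:
  25–37 m: −αΔT+βΔS = −(2.1 × 10⁻⁴)(+2.1)+(7.6 × 10⁻⁴)(+2.46) = 1.4 × 10⁻³ → stable
  37–38 m: −αΔT+βΔS = −(2.1 × 10⁻⁴)(+9.6)+(7.6 × 10⁻⁴)(-1.95) = -3.5 × 10⁻³ → UNSTABLE
  38–133 m: −αΔT+βΔS = −(2.1 × 10⁻⁴)(-4.7)+(7.6 × 10⁻⁴)(+1.25) = 1.9 × 10⁻³ → stable
  133–160 m: −αΔT+βΔS = −(2.1 × 10⁻⁴)(-3.6)+(7.6 × 10⁻⁴)(+0.85) = 1.4 × 10⁻³ → stable
The 37–38 m interval has Δρ < 0: lighter water underlies denser water.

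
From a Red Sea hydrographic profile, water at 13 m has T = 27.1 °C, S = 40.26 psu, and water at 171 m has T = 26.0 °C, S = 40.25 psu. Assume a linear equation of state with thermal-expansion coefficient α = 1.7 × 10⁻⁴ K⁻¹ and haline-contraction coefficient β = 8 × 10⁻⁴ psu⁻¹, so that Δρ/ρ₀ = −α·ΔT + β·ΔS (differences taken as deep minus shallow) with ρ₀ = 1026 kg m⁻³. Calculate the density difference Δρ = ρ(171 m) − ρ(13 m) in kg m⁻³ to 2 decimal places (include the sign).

+0.18 kg m⁻³

ΔT = -1.1 K, ΔS = -0.01 psu (deep − shallow).
Δρ/ρ₀ = −(1.7 × 10⁻⁴)(-1.1) + (8 × 10⁻⁴)(-0.01) = 1.79 × 10⁻⁴.
Δρ = 1026 × (1.79 × 10⁻⁴) = +0.18 kg m⁻³.
Positive Δρ: denser below, stable.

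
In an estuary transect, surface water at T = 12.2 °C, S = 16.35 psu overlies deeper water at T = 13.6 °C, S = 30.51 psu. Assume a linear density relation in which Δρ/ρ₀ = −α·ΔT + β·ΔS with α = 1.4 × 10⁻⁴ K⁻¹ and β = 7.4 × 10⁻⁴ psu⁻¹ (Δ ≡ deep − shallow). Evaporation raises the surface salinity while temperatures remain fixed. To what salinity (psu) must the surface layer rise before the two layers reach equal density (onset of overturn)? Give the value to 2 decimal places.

Neutral buoyancy requires −α(T_deep − T_surf) + β(S_deep − S_surf′) = 0.
S_surf′ = S_deep − (α/β)·ΔT = 30.51 − (1.4 × 10⁻⁴/7.4 × 10⁻⁴)·(+1.4) = 30.2451 psu.
Increase required: 30.2451 − 16.35 = 13.8951 psu.

30.25 psu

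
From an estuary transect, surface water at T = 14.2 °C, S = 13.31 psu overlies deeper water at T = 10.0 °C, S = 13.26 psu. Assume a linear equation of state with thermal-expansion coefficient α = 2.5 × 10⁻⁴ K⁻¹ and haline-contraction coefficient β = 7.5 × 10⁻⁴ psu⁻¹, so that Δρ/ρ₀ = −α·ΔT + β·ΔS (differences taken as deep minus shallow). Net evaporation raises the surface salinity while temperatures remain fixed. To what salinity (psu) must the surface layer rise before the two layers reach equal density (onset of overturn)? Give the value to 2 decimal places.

Neutral buoyancy requires −α(T_deep − T_surf) + β(S_deep − S_surf′) = 0.
S_surf′ = S_deep − (α/β)·ΔT = 13.26 − (2.5 × 10⁻⁴/7.5 × 10⁻⁴)·(-4.2) = 14.6600 psu.
Increase required: 14.6600 − 13.31 = 1.3500 psu.

14.66 psu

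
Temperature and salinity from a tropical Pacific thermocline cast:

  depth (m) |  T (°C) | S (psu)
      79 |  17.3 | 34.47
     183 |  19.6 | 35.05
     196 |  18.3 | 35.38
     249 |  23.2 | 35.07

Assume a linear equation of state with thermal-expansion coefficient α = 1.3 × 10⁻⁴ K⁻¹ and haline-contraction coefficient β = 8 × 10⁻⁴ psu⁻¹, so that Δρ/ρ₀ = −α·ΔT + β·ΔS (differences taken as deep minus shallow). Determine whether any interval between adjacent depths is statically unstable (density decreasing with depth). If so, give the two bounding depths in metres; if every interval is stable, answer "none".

Evaluate Δρ/ρ₀ = −αΔT + βΔS across each adjacent pair:
  79–183 m: −αΔT+βΔS = −(1.3 × 10⁻⁴)(+2.3)+(8 × 10⁻⁴)(+0.58) = 1.7 × 10⁻⁴ → stable
  183–196 m: −αΔT+βΔS = −(1.3 × 10⁻⁴)(-1.3)+(8 × 10⁻⁴)(+0.33) = 4.3 × 10⁻⁴ → stable
  196–249 m: −αΔT+βΔS = −(1.3 × 10⁻⁴)(+4.9)+(8 × 10⁻⁴)(-0.31) = -8.8 × 10⁻⁴ → UNSTABLE
The 196–249 m interval has Δρ < 0: lighter water underlies denser water.

196–249 m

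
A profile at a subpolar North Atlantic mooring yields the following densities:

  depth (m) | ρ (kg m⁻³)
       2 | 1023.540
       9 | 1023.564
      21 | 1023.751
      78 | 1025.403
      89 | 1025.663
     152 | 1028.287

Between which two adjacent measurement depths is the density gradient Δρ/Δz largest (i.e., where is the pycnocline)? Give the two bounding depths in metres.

Compute the density gradient over each adjacent pair:
  2–9 m: Δρ/Δz = 0.024/7 = 3.4 × 10⁻³ kg m⁻⁴
  9–21 m: Δρ/Δz = 0.187/12 = 0.016 kg m⁻⁴
  21–78 m: Δρ/Δz = 1.652/57 = 0.029 kg m⁻⁴
  78–89 m: Δρ/Δz = 0.260/11 = 0.024 kg m⁻⁴
  89–152 m: Δρ/Δz = 2.624/63 = 0.042 kg m⁻⁴
The largest gradient is in the 89–152 m interval — the pycnocline.

89–152 m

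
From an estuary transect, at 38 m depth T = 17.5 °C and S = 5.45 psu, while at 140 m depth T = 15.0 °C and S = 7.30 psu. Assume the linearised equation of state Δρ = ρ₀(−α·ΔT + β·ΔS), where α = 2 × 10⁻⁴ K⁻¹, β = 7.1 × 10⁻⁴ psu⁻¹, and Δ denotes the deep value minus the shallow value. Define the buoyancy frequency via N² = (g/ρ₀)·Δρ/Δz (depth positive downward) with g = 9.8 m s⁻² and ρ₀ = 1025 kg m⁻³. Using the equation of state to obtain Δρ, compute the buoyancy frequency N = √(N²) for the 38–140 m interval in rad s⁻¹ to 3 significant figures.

0.0132 rad s⁻¹

ΔT = -2.5 K, ΔS = +1.85 psu (deep − shallow).
Δρ/ρ₀ = −αΔT + βΔS = 5.00 × 10⁻⁴ + 1.3135 × 10⁻³ = 1.8135 × 10⁻³, so Δρ ≈ 1.859 kg m⁻³.
N² = (g/ρ₀)·Δρ/Δz = g·(Δρ/ρ₀)/Δz = 9.8 × 1.8135 × 10⁻³ / 102 = 1.7424 × 10⁻⁴ s⁻².
N = √(1.7424 × 10⁻⁴) = 0.013200 rad s⁻¹ ≈ 0.0132 rad s⁻¹.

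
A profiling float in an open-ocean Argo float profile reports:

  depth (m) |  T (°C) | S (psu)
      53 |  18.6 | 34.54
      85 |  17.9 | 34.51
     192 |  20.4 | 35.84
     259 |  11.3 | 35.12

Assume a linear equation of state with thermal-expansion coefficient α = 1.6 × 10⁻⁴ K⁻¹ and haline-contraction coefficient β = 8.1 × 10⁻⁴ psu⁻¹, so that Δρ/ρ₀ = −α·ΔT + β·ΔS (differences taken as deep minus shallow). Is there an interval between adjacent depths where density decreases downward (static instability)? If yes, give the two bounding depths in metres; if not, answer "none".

Evaluate Δρ/ρ₀ = −αΔT + βΔS across each adjacent pair:
  53–85 m: −αΔT+βΔS = −(1.6 × 10⁻⁴)(-0.7)+(8.1 × 10⁻⁴)(-0.03) = 8.8 × 10⁻⁵ → stable
  85–192 m: −αΔT+βΔS = −(1.6 × 10⁻⁴)(+2.5)+(8.1 × 10⁻⁴)(+1.33) = 6.8 × 10⁻⁴ → stable
  192–259 m: −αΔT+βΔS = −(1.6 × 10⁻⁴)(-9.1)+(8.1 × 10⁻⁴)(-0.72) = 8.7 × 10⁻⁴ → stable
Every interval has Δρ > 0: the column is stably stratified throughout.

none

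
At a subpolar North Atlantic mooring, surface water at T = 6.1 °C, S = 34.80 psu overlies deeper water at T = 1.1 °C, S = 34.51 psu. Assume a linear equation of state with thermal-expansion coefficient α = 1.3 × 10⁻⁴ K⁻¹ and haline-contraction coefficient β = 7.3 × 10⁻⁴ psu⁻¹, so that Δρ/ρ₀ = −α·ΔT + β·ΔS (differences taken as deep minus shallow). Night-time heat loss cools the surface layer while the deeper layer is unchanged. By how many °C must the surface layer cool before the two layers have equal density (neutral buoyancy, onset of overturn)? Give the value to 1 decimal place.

3.4 °C

Neutral buoyancy requires Δρ = 0, i.e. −α(T_deep − T_surf′) + β(S_deep − S_surf) = 0.
T_surf′ = T_deep − (β/α)·ΔS = 1.1 − (7.3 × 10⁻⁴/1.3 × 10⁻⁴)·(-0.29) = 2.728 °C.
Cooling required: 6.1 − (2.728) = 3.372 °C.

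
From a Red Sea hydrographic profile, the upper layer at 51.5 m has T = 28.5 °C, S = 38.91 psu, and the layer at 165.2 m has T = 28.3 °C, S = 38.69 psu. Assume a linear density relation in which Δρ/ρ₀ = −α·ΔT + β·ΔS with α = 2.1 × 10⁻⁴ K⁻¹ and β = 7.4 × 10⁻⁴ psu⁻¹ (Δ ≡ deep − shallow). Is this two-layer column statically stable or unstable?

unstable

ΔT = 28.3 − 28.5 = -0.2 K and ΔS = 38.69 − 38.91 = -0.22 psu (deep − shallow).
−αΔT = 4.20 × 10⁻⁵; βΔS = -1.628 × 10⁻⁴; sum Δρ/ρ₀ = -1.208 × 10⁻⁴.
Δρ/ρ₀ < 0, so Δρ < 0: deeper water is lighter → statically unstable; the column would overturn.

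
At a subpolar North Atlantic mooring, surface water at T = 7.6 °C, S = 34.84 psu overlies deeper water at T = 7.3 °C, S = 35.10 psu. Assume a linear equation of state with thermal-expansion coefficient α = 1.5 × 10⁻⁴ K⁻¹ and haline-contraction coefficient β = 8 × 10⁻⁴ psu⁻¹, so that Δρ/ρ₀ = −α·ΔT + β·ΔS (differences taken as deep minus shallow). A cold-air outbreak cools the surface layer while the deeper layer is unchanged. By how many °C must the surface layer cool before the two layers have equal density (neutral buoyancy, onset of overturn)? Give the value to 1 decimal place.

1.7 °C

Neutral buoyancy requires Δρ = 0, i.e. −α(T_deep − T_surf′) + β(S_deep − S_surf) = 0.
T_surf′ = T_deep − (β/α)·ΔS = 7.3 − (8 × 10⁻⁴/1.5 × 10⁻⁴)·(+0.26) = 5.913 °C.
Cooling required: 7.6 − (5.913) = 1.687 °C.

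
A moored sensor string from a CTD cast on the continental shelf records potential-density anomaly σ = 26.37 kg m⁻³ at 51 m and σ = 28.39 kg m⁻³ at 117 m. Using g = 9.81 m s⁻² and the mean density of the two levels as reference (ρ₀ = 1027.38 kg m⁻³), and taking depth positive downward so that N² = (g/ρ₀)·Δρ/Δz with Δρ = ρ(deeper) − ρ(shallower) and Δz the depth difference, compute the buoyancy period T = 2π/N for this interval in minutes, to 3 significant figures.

Δρ = 1028.39 − 1026.37 = 2.02 kg m⁻³ over Δz = 117 − 51 = 66 m.
N² = (9.81/1027.38) × (2.02/66) = 2.9224 × 10⁻⁴ s⁻².
N = √(2.9224 × 10⁻⁴) = 0.017095 rad s⁻¹, so T = 2π/N = 367.55 s = 6.1258 min ≈ 6.13 min.

6.13 min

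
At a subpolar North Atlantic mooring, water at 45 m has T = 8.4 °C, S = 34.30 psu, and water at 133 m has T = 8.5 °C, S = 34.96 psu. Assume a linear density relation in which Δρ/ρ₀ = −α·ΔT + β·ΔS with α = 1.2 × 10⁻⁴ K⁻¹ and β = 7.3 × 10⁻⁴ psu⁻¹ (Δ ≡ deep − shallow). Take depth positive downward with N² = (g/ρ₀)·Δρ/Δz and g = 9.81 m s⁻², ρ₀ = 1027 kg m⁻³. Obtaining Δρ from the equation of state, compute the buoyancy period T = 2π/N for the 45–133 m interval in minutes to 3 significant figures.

ΔT = +0.1 K, ΔS = +0.66 psu (deep − shallow).
Δρ/ρ₀ = −αΔT + βΔS = -1.20 × 10⁻⁵ + 4.818 × 10⁻⁴ = 4.698 × 10⁻⁴, so Δρ ≈ 0.4825 kg m⁻³.
N² = (g/ρ₀)·Δρ/Δz = g·(Δρ/ρ₀)/Δz = 9.81 × 4.698 × 10⁻⁴ / 88 = 5.2372 × 10⁻⁵ s⁻².
N = √(5.2372 × 10⁻⁵) = 7.2369 × 10⁻³ rad s⁻¹ → T = 2π/N = 868.22 s = 14.470 min ≈ 14.5 min.

14.5 min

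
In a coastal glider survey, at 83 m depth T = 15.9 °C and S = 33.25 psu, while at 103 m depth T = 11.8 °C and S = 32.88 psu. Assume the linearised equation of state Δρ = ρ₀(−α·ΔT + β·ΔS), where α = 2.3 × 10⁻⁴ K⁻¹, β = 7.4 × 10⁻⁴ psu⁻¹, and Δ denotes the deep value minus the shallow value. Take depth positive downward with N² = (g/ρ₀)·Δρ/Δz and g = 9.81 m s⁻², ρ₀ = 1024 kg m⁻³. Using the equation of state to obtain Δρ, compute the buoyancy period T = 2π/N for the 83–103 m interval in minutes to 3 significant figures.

5.78 min

ΔT = -4.1 K, ΔS = -0.37 psu (deep − shallow).
Δρ/ρ₀ = −αΔT + βΔS = 9.43 × 10⁻⁴ − 2.738 × 10⁻⁴ = 6.692 × 10⁻⁴, so Δρ ≈ 0.6853 kg m⁻³.
N² = (g/ρ₀)·Δρ/Δz = g·(Δρ/ρ₀)/Δz = 9.81 × 6.692 × 10⁻⁴ / 20 = 3.2824 × 10⁻⁴ s⁻².
N = √(3.2824 × 10⁻⁴) = 0.018117 rad s⁻¹ → T = 2π/N = 346.81 s = 5.7802 min ≈ 5.78 min.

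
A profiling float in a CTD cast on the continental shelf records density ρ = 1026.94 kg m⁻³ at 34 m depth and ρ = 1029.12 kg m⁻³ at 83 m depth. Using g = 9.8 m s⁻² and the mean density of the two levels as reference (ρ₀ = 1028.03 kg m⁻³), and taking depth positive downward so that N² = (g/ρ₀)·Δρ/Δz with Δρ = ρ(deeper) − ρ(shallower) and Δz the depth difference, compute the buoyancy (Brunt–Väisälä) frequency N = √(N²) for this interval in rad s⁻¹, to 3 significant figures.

Δρ = 1029.12 − 1026.94 = 2.18 kg m⁻³ over Δz = 83 − 34 = 49 m.
N² = (9.8/1028.03) × (2.18/49) = 4.2411 × 10⁻⁴ s⁻².
N = √(4.2411 × 10⁻⁴) = 0.020594 rad s⁻¹ ≈ 0.0206 rad s⁻¹.
A positive N² confirms static stability across the interval.

0.0206 rad s⁻¹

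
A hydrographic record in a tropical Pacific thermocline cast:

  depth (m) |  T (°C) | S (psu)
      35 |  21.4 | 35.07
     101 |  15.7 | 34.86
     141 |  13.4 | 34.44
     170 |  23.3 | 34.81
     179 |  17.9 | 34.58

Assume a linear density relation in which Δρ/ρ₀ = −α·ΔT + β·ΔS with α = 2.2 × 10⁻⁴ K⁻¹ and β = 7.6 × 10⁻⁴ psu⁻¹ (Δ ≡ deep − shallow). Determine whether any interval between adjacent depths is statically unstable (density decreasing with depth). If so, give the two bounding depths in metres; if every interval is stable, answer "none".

Evaluate Δρ/ρ₀ = −αΔT + βΔS across each adjacent pair:
  35–101 m: −αΔT+βΔS = −(2.2 × 10⁻⁴)(-5.7)+(7.6 × 10⁻⁴)(-0.21) = 1.1 × 10⁻³ → stable
  101–141 m: −αΔT+βΔS = −(2.2 × 10⁻⁴)(-2.3)+(7.6 × 10⁻⁴)(-0.42) = 1.9 × 10⁻⁴ → stable
  141–170 m: −αΔT+βΔS = −(2.2 × 10⁻⁴)(+9.9)+(7.6 × 10⁻⁴)(+0.37) = -1.9 × 10⁻³ → UNSTABLE
  170–179 m: −αΔT+βΔS = −(2.2 × 10⁻⁴)(-5.4)+(7.6 × 10⁻⁴)(-0.23) = 1.0 × 10⁻³ → stable
The 141–170 m interval has Δρ < 0: lighter water underlies denser water.

141–170 m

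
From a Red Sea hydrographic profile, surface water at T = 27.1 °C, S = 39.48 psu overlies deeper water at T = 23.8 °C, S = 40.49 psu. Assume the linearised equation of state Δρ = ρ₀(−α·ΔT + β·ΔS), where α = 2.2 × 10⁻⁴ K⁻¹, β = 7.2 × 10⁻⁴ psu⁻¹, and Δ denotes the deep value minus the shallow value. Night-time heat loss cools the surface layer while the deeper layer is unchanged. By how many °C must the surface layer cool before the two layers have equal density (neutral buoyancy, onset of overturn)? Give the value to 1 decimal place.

6.6 °C

Neutral buoyancy requires Δρ = 0, i.e. −α(T_deep − T_surf′) + β(S_deep − S_surf) = 0.
T_surf′ = T_deep − (β/α)·ΔS = 23.8 − (7.2 × 10⁻⁴/2.2 × 10⁻⁴)·(+1.01) = 20.495 °C.
Cooling required: 27.1 − (20.495) = 6.605 °C.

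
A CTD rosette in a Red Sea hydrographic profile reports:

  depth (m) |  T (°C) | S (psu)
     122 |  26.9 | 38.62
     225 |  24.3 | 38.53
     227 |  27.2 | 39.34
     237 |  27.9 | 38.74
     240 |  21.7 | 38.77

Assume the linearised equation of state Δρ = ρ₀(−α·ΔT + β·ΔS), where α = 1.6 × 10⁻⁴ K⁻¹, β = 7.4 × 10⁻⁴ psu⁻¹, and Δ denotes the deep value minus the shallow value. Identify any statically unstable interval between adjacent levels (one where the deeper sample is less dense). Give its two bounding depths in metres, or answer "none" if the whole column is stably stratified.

Evaluate Δρ/ρ₀ = −αΔT + βΔS across each adjacent pair:
  122–225 m: −αΔT+βΔS = −(1.6 × 10⁻⁴)(-2.6)+(7.4 × 10⁻⁴)(-0.09) = 3.5 × 10⁻⁴ → stable
  225–227 m: −αΔT+βΔS = −(1.6 × 10⁻⁴)(+2.9)+(7.4 × 10⁻⁴)(+0.81) = 1.4 × 10⁻⁴ → stable
  227–237 m: −αΔT+βΔS = −(1.6 × 10⁻⁴)(+0.7)+(7.4 × 10⁻⁴)(-0.60) = -5.6 × 10⁻⁴ → UNSTABLE
  237–240 m: −αΔT+βΔS = −(1.6 × 10⁻⁴)(-6.2)+(7.4 × 10⁻⁴)(+0.03) = 1.0 × 10⁻³ → stable
The 227–237 m interval has Δρ < 0: lighter water underlies denser water.

227–237 m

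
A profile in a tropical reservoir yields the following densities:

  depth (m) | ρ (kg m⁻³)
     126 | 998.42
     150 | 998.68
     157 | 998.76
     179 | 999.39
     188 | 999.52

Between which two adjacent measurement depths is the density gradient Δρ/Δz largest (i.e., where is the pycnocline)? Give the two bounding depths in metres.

157–179 m

Compute the density gradient over each adjacent pair:
  126–150 m: Δρ/Δz = 0.26/24 = 0.011 kg m⁻⁴
  150–157 m: Δρ/Δz = 0.08/7 = 0.011 kg m⁻⁴
  157–179 m: Δρ/Δz = 0.63/22 = 0.029 kg m⁻⁴
  179–188 m: Δρ/Δz = 0.13/9 = 0.014 kg m⁻⁴
The largest gradient is in the 157–179 m interval — the pycnocline.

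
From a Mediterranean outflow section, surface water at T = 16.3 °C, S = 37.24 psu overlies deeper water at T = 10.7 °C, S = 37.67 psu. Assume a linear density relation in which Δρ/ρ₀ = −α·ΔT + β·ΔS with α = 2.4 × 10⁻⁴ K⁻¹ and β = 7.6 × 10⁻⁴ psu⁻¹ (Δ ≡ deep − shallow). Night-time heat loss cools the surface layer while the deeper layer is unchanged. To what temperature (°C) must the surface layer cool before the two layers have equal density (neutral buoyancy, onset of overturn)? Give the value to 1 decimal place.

Neutral buoyancy requires Δρ = 0, i.e. −α(T_deep − T_surf′) + β(S_deep − S_surf) = 0.
T_surf′ = T_deep − (β/α)·ΔS = 10.7 − (7.6 × 10⁻⁴/2.4 × 10⁻⁴)·(+0.43) = 9.338 °C.
Cooling required: 16.3 − (9.338) = 6.962 °C.

9.3 °C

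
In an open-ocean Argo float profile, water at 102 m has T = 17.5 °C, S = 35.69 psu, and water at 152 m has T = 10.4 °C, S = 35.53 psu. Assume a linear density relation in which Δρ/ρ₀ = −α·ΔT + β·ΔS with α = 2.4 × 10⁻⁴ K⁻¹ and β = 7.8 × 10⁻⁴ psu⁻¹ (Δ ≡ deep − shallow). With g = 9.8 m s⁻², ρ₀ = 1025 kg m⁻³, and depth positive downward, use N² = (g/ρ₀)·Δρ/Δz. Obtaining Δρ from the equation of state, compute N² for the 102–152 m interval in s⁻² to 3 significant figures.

ΔT = -7.1 K, ΔS = -0.16 psu (deep − shallow).
Δρ/ρ₀ = −αΔT + βΔS = 1.704 × 10⁻³ − 1.248 × 10⁻⁴ = 1.5792 × 10⁻³, so Δρ ≈ 1.619 kg m⁻³.
N² = (g/ρ₀)·Δρ/Δz = g·(Δρ/ρ₀)/Δz = 9.8 × 1.5792 × 10⁻³ / 50 = 3.0952 × 10⁻⁴ s⁻² ≈ 3.10 × 10⁻⁴ s⁻².

3.10 × 10⁻⁴ s⁻²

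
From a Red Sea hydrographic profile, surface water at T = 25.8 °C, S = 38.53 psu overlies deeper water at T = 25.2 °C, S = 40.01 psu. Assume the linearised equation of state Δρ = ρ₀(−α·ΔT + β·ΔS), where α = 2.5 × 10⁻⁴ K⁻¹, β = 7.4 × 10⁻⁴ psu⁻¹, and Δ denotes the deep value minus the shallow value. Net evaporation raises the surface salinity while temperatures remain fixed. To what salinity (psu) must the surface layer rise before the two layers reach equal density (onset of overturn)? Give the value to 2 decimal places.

Neutral buoyancy requires −α(T_deep − T_surf) + β(S_deep − S_surf′) = 0.
S_surf′ = S_deep − (α/β)·ΔT = 40.01 − (2.5 × 10⁻⁴/7.4 × 10⁻⁴)·(-0.6) = 40.2127 psu.
Increase required: 40.2127 − 38.53 = 1.6827 psu.

40.21 psu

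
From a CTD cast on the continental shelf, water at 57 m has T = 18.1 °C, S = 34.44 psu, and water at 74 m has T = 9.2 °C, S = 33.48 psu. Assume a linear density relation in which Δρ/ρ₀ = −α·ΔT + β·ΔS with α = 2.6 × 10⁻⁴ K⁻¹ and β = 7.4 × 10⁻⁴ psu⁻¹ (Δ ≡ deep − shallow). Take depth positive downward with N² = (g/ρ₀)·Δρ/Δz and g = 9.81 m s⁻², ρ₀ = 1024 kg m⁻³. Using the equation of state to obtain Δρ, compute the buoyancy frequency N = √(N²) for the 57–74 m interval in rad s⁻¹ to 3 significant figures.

0.0304 rad s⁻¹

ΔT = -8.9 K, ΔS = -0.96 psu (deep − shallow).
Δρ/ρ₀ = −αΔT + βΔS = 2.314 × 10⁻³ − 7.104 × 10⁻⁴ = 1.6036 × 10⁻³, so Δρ ≈ 1.642 kg m⁻³.
N² = (g/ρ₀)·Δρ/Δz = g·(Δρ/ρ₀)/Δz = 9.81 × 1.6036 × 10⁻³ / 17 = 9.2537 × 10⁻⁴ s⁻².
N = √(9.2537 × 10⁻⁴) = 0.030420 rad s⁻¹ ≈ 0.0304 rad s⁻¹.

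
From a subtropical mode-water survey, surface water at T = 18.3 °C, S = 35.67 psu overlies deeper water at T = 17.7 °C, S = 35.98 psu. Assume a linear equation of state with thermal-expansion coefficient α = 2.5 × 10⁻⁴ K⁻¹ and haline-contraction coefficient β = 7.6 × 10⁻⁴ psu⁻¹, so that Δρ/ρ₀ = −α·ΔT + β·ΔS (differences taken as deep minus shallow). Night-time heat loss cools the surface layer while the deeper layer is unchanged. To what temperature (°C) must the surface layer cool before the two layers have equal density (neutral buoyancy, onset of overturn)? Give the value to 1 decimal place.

Neutral buoyancy requires Δρ = 0, i.e. −α(T_deep − T_surf′) + β(S_deep − S_surf) = 0.
T_surf′ = T_deep − (β/α)·ΔS = 17.7 − (7.6 × 10⁻⁴/2.5 × 10⁻⁴)·(+0.31) = 16.758 °C.
Cooling required: 18.3 − (16.758) = 1.542 °C.

16.8 °C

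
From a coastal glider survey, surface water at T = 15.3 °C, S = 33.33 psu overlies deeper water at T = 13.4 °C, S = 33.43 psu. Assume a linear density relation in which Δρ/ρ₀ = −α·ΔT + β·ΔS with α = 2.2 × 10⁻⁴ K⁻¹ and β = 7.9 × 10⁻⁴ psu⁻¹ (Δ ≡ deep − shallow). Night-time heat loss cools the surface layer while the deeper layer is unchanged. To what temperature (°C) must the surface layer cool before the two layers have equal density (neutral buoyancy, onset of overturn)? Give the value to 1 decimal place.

13.0 °C

Neutral buoyancy requires Δρ = 0, i.e. −α(T_deep − T_surf′) + β(S_deep − S_surf) = 0.
T_surf′ = T_deep − (β/α)·ΔS = 13.4 − (7.9 × 10⁻⁴/2.2 × 10⁻⁴)·(+0.10) = 13.041 °C.
Cooling required: 15.3 − (13.041) = 2.259 °C.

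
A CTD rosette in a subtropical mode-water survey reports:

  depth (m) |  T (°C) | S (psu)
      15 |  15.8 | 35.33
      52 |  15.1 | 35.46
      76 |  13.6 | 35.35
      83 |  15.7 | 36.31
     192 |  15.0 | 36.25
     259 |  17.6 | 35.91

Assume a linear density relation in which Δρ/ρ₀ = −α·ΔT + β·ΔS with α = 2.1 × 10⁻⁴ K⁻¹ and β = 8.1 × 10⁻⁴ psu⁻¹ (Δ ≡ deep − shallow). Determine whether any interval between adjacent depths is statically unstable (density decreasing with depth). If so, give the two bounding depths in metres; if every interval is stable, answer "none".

Evaluate Δρ/ρ₀ = −αΔT + βΔS across each adjacent pair:
  15–52 m: −αΔT+βΔS = −(2.1 × 10⁻⁴)(-0.7)+(8.1 × 10⁻⁴)(+0.13) = 2.5 × 10⁻⁴ → stable
  52–76 m: −αΔT+βΔS = −(2.1 × 10⁻⁴)(-1.5)+(8.1 × 10⁻⁴)(-0.11) = 2.3 × 10⁻⁴ → stable
  76–83 m: −αΔT+βΔS = −(2.1 × 10⁻⁴)(+2.1)+(8.1 × 10⁻⁴)(+0.96) = 3.4 × 10⁻⁴ → stable
  83–192 m: −αΔT+βΔS = −(2.1 × 10⁻⁴)(-0.7)+(8.1 × 10⁻⁴)(-0.06) = 9.8 × 10⁻⁵ → stable
  192–259 m: −αΔT+βΔS = −(2.1 × 10⁻⁴)(+2.6)+(8.1 × 10⁻⁴)(-0.34) = -8.2 × 10⁻⁴ → UNSTABLE
The 192–259 m interval has Δρ < 0: lighter water underlies denser water.

192–259 m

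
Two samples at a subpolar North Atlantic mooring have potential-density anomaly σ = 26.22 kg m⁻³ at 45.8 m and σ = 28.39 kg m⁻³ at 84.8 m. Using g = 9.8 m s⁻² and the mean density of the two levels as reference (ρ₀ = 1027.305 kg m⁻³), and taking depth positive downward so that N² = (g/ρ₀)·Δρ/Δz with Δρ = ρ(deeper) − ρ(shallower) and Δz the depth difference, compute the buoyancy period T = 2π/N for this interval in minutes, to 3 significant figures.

4.55 min

Δρ = 1028.39 − 1026.22 = 2.17 kg m⁻³ over Δz = 84.8 − 45.8 = 39 m.
N² = (9.8/1027.305) × (2.17/39) = 5.3079 × 10⁻⁴ s⁻².
N = √(5.3079 × 10⁻⁴) = 0.023039 rad s⁻¹, so T = 2π/N = 272.72 s = 4.5453 min ≈ 4.55 min.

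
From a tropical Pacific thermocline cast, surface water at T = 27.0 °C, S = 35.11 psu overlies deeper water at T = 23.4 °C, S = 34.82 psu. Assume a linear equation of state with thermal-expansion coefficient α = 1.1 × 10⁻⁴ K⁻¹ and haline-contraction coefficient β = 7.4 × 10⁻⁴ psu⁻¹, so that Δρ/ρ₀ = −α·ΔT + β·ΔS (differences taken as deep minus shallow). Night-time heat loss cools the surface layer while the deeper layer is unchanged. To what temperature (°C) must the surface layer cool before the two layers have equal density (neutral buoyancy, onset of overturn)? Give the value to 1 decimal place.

Neutral buoyancy requires Δρ = 0, i.e. −α(T_deep − T_surf′) + β(S_deep − S_surf) = 0.
T_surf′ = T_deep − (β/α)·ΔS = 23.4 − (7.4 × 10⁻⁴/1.1 × 10⁻⁴)·(-0.29) = 25.351 °C.
Cooling required: 27.0 − (25.351) = 1.649 °C.

25.4 °C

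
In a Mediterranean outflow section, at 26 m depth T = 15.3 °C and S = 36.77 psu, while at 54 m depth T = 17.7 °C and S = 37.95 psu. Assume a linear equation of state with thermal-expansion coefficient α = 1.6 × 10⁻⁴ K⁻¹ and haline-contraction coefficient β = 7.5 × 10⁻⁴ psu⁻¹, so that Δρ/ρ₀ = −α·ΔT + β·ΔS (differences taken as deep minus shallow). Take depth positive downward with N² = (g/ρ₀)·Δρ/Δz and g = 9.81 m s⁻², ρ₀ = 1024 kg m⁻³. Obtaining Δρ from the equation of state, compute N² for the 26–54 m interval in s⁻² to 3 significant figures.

1.76 × 10⁻⁴ s⁻²

ΔT = +2.4 K, ΔS = +1.18 psu (deep − shallow).
Δρ/ρ₀ = −αΔT + βΔS = -3.84 × 10⁻⁴ + 8.85 × 10⁻⁴ = 5.01 × 10⁻⁴, so Δρ ≈ 0.5130 kg m⁻³.
N² = (g/ρ₀)·Δρ/Δz = g·(Δρ/ρ₀)/Δz = 9.81 × 5.01 × 10⁻⁴ / 28 = 1.7553 × 10⁻⁴ s⁻² ≈ 1.76 × 10⁻⁴ s⁻².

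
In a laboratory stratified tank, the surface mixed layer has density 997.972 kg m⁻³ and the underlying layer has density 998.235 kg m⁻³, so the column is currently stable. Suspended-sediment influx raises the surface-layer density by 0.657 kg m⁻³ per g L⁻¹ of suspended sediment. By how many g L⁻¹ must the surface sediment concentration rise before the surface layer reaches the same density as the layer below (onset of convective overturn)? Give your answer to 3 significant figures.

0.400 g L⁻¹

Density deficit of the surface layer: 998.235 − 997.972 = 0.263 kg m⁻³.
Required change = 0.263 / 0.657 = 0.400 g L⁻¹.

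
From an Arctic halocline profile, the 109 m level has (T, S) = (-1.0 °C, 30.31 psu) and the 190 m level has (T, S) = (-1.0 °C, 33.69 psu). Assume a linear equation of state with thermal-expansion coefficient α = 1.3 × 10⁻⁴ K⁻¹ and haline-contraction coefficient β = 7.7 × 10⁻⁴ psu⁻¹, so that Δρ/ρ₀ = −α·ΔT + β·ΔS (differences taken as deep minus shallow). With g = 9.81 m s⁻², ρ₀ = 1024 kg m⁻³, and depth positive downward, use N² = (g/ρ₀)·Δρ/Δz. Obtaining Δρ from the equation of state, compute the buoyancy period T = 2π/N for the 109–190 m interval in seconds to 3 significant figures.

ΔT = +0.0 K, ΔS = +3.38 psu (deep − shallow).
Δρ/ρ₀ = −αΔT + βΔS = 0 + 2.6026 × 10⁻³ = 2.6026 × 10⁻³, so Δρ ≈ 2.665 kg m⁻³.
N² = (g/ρ₀)·Δρ/Δz = g·(Δρ/ρ₀)/Δz = 9.81 × 2.6026 × 10⁻³ / 81 = 3.1520 × 10⁻⁴ s⁻².
N = √(3.1520 × 10⁻⁴) = 0.017754 rad s⁻¹ → T = 2π/N = 353.90 s ≈ 354 s.

354 s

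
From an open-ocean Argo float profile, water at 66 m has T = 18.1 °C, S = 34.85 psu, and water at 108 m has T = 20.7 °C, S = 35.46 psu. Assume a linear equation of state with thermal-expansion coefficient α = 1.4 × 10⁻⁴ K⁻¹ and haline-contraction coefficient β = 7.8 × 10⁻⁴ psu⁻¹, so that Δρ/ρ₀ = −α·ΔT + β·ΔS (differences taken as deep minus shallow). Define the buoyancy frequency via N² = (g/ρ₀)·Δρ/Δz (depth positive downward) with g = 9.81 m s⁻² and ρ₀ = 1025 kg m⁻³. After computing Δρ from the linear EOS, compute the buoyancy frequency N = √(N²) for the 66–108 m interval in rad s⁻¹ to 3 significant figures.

5.11 × 10⁻³ rad s⁻¹

ΔT = +2.6 K, ΔS = +0.61 psu (deep − shallow).
Δρ/ρ₀ = −αΔT + βΔS = -3.64 × 10⁻⁴ + 4.758 × 10⁻⁴ = 1.118 × 10⁻⁴, so Δρ ≈ 0.1146 kg m⁻³.
N² = (g/ρ₀)·Δρ/Δz = g·(Δρ/ρ₀)/Δz = 9.81 × 1.118 × 10⁻⁴ / 42 = 2.6113 × 10⁻⁵ s⁻².
N = √(2.6113 × 10⁻⁵) = 5.1101 × 10⁻³ rad s⁻¹ ≈ 5.11 × 10⁻³ rad s⁻¹.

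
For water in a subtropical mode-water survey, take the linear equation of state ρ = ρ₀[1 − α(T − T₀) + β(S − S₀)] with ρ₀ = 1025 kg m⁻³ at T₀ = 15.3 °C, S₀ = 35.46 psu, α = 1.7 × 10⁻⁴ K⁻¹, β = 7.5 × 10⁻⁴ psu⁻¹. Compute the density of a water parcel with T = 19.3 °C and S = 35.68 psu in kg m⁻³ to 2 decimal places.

1024.47 kg m⁻³

T − T₀ = +4.0 K, S − S₀ = +0.22 psu.
Bracket = 1 − α·(+4.0) + β·(+0.22) = 1 + (-5.15 × 10⁻⁴) = 0.9994850.
ρ = 1025 × 0.9994850 = 1024.47 kg m⁻³.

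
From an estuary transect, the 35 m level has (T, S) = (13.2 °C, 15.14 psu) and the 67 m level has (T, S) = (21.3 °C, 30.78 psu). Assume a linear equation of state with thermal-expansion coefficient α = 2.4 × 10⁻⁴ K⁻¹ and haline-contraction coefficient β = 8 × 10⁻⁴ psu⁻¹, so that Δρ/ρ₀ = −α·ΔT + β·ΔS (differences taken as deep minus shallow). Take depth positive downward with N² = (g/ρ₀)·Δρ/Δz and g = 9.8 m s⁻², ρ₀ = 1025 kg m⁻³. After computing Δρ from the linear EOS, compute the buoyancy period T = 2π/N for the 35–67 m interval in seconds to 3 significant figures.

110 s

ΔT = +8.1 K, ΔS = +15.64 psu (deep − shallow).
Δρ/ρ₀ = −αΔT + βΔS = -1.944 × 10⁻³ + 0.012512 = 0.010568, so Δρ ≈ 10.83 kg m⁻³.
N² = (g/ρ₀)·Δρ/Δz = g·(Δρ/ρ₀)/Δz = 9.8 × 0.010568 / 32 = 3.2365 × 10⁻³ s⁻².
N = √(3.2365 × 10⁻³) = 0.056890 rad s⁻¹ → T = 2π/N = 110.44 s ≈ 110 s.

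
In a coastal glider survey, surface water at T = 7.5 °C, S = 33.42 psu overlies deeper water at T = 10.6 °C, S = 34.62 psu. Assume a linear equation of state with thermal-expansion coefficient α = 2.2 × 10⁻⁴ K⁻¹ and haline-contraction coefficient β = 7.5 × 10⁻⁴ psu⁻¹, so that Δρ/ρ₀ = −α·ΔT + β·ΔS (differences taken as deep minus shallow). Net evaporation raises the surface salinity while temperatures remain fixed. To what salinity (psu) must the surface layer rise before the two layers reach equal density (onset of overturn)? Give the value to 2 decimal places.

33.71 psu

Neutral buoyancy requires −α(T_deep − T_surf) + β(S_deep − S_surf′) = 0.
S_surf′ = S_deep − (α/β)·ΔT = 34.62 − (2.2 × 10⁻⁴/7.5 × 10⁻⁴)·(+3.1) = 33.7107 psu.
Increase required: 33.7107 − 33.42 = 0.2907 psu.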